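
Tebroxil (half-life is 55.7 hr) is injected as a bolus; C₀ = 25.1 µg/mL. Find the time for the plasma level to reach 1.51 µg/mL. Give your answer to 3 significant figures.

k = ln 2 / 55.7 = 0.01244 hr⁻¹
C(t) = C₀ e^(−kt)  ⇒  t = ln(C₀/C) / k
t = ln(25.1/1.51) / 0.01244 = 2.811 / 0.01244 ≈ 226 hours

226 hours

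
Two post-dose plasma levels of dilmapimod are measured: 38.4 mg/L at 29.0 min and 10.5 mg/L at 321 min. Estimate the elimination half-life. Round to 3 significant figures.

156 minutes

k = ln(C₁/C₂) / (t₂ − t₁) = ln(38.4/10.5) / (321 − 29.0)
  = 1.297 / 292.0 = 0.004441 min⁻¹
t½ = ln 2 / k = ln 2 / 0.004441 ≈ 156 minutes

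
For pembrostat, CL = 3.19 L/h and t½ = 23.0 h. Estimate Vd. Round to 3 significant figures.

k = ln 2 / t½ = ln 2 / 23.0 = 0.03014 h⁻¹
V = CL / k = 3.19 / 0.03014 ≈ 106 L

106 L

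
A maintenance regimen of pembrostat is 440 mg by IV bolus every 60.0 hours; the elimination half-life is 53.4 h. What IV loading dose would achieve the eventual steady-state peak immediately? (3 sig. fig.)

k = ln 2 / 53.4 = 0.01298 h⁻¹
Accumulation ratio R = 1 / (1 − e^(−kτ)) = 1 / (1 − e^(−0.01298×60.0)) = 1 / (1 − 0.4589) = 1.848
Loading dose = maintenance dose × R = 440 × 1.848 ≈ 813 mg

813 mg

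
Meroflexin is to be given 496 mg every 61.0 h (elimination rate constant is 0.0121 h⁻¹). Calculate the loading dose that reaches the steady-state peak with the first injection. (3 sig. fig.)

950 mg

Accumulation ratio R = 1 / (1 − e^(−kτ)) = 1 / (1 − e^(−0.01210×61.0)) = 1 / (1 − 0.4780) = 1.916
Loading dose = maintenance dose × R = 496 × 1.916 ≈ 950 mg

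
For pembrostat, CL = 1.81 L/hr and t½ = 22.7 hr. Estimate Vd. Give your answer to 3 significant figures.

k = ln 2 / t½ = ln 2 / 22.7 = 0.03054 hr⁻¹
V = CL / k = 1.81 / 0.03054 ≈ 59.3 L

59.3 L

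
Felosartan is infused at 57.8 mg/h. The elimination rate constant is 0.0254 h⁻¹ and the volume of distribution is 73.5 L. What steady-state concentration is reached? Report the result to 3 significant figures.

CL = k · V = 0.0254 × 73.5 = 1.867 L/h
Css = rate / CL = 57.8 / 1.867 ≈ 31.0 µg/mL

31.0 µg/mL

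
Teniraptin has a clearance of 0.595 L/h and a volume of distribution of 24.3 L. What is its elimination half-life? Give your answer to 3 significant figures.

k = CL / V = 0.595 / 24.3 = 0.02449 h⁻¹
t½ = ln 2 / k = ln 2 / 0.02449 ≈ 28.3 hours

28.3 hours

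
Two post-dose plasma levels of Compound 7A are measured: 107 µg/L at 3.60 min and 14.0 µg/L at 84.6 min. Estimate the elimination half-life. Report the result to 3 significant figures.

27.6 minutes

k = ln(C₁/C₂) / (t₂ − t₁) = ln(107/14.0) / (84.6 − 3.60)
  = 2.034 / 81.00 = 0.02511 min⁻¹
t½ = ln 2 / k = ln 2 / 0.02511 ≈ 27.6 minutes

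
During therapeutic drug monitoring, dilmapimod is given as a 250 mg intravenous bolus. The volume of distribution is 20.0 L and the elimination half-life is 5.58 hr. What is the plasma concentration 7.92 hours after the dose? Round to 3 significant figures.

4.67 µg/mL

C₀ = dose / V = 250 / 20.0 = 12.50 µg/mL
k = ln 2 / 5.58 = 0.1242 hr⁻¹
C(t) = C₀ e^(−kt) = 12.50 × e^(−0.1242 × 7.92) = 12.50 × e^(−0.9838) = 12.50 × 0.3739 ≈ 4.67 µg/mL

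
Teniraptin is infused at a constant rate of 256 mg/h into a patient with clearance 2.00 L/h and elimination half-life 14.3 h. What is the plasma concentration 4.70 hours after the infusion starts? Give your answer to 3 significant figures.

26.1 µg/mL

Css = rate / CL = 256 / 2.00 = 128.0 µg/mL
k = ln 2 / 14.3 = 0.04847 h⁻¹
C(t) = Css (1 − e^(−kt)) = 128.0 × (1 − e^(−0.2278)) = 128.0 × 0.2037 ≈ 26.1 µg/mL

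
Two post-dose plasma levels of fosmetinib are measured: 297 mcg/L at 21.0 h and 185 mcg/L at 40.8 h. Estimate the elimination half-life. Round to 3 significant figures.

29.0 hours

k = ln(C₁/C₂) / (t₂ − t₁) = ln(297/185) / (40.8 − 21.0)
  = 0.4734 / 19.80 = 0.02391 h⁻¹
t½ = ln 2 / k = ln 2 / 0.02391 ≈ 29.0 hours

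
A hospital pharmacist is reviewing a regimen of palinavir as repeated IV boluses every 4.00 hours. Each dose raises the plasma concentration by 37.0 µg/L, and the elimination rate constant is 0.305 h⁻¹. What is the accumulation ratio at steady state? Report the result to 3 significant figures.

Fraction remaining after one interval: e^(−kτ) = e^(−0.3050 × 4.00) = 0.2952
R = 1 / (1 − 0.2952) = 1 / 0.7048 ≈ 1.42

1.42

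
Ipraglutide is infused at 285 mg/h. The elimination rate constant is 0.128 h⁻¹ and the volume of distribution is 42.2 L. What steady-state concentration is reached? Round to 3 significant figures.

52.8 mg/L

CL = k · V = 0.128 × 42.2 = 5.402 L/h
Css = rate / CL = 285 / 5.402 ≈ 52.8 mg/L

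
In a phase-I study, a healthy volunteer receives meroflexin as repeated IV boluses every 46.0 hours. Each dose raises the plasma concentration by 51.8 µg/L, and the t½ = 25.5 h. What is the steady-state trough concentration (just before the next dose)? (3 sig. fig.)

20.8 µg/L

k = ln 2 / 25.5 = 0.02718 h⁻¹
Fraction remaining after one interval: e^(−kτ) = e^(−0.02718 × 46.0) = 0.2864
R = 1 / (1 − 0.2864) = 1.401
Css,max = 51.8 × 1.401 = 72.59 µg/L
Css,min = Css,max × e^(−kτ) = 72.59 × 0.2864 ≈ 20.8 µg/L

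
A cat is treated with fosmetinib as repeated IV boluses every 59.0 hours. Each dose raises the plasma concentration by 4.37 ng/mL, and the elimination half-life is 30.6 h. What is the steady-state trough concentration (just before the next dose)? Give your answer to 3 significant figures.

1.56 ng/mL

k = ln 2 / 30.6 = 0.02265 h⁻¹
Fraction remaining after one interval: e^(−kτ) = e^(−0.02265 × 59.0) = 0.2628
R = 1 / (1 − 0.2628) = 1.356
Css,max = 4.37 × 1.356 = 5.928 ng/mL
Css,min = Css,max × e^(−kτ) = 5.928 × 0.2628 ≈ 1.56 ng/mL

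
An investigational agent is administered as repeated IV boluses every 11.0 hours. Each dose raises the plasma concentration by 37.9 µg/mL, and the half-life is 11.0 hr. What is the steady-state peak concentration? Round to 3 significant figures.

75.8 µg/mL

k = ln 2 / 11.0 = 0.06301 hr⁻¹
Fraction remaining after one interval: e^(−kτ) = e^(−0.06301 × 11.0) = 0.5000
R = 1 / (1 − 0.5000) = 2.000
Css,max = 37.9 × 2.000 ≈ 75.8 µg/mL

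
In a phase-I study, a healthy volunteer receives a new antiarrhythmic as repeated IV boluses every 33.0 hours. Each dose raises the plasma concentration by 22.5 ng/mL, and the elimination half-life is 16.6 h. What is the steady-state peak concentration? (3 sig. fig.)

30.1 ng/mL

k = ln 2 / 16.6 = 0.04176 h⁻¹
Fraction remaining after one interval: e^(−kτ) = e^(−0.04176 × 33.0) = 0.2521
R = 1 / (1 − 0.2521) = 1.337
Css,max = 22.5 × 1.337 ≈ 30.1 ng/mL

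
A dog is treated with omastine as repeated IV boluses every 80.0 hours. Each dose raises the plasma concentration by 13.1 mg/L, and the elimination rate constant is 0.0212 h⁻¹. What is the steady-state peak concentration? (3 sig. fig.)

16.0 mg/L

Fraction remaining after one interval: e^(−kτ) = e^(−0.02120 × 80.0) = 0.1834
R = 1 / (1 − 0.1834) = 1.225
Css,max = 13.1 × 1.225 ≈ 16.0 mg/L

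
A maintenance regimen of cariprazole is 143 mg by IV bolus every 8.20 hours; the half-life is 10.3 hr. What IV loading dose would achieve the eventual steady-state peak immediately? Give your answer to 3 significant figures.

337 mg

k = ln 2 / 10.3 = 0.06730 hr⁻¹
Accumulation ratio R = 1 / (1 − e^(−kτ)) = 1 / (1 − e^(−0.06730×8.20)) = 1 / (1 − 0.5759) = 2.358
Loading dose = maintenance dose × R = 143 × 2.358 ≈ 337 mg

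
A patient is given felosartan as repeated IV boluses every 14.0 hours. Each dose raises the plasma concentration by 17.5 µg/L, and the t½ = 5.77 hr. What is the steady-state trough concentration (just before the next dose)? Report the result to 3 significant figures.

4.00 µg/L

k = ln 2 / 5.77 = 0.1201 hr⁻¹
Fraction remaining after one interval: e^(−kτ) = e^(−0.1201 × 14.0) = 0.1860
R = 1 / (1 − 0.1860) = 1.229
Css,max = 17.5 × 1.229 = 21.50 µg/L
Css,min = Css,max × e^(−kτ) = 21.50 × 0.1860 ≈ 4.00 µg/L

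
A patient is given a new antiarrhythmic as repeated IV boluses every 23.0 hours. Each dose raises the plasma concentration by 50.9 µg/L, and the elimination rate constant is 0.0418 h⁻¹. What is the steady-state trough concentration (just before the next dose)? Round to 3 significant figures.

Fraction remaining after one interval: e^(−kτ) = e^(−0.04180 × 23.0) = 0.3824
R = 1 / (1 − 0.3824) = 1.619
Css,max = 50.9 × 1.619 = 82.41 µg/L
Css,min = Css,max × e^(−kτ) = 82.41 × 0.3824 ≈ 31.5 µg/L

31.5 µg/L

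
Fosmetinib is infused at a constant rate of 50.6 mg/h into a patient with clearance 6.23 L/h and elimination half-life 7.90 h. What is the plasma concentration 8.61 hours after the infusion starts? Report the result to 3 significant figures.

4.31 µg/mL

Css = rate / CL = 50.6 / 6.23 = 8.122 µg/mL
k = ln 2 / 7.90 = 0.08774 h⁻¹
C(t) = Css (1 − e^(−kt)) = 8.122 × (1 − e^(−0.7554)) = 8.122 × 0.5302 ≈ 4.31 µg/mL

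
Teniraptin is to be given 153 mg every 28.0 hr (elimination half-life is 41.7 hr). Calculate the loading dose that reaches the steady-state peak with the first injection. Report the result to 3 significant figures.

411 mg

k = ln 2 / 41.7 = 0.01662 hr⁻¹
Accumulation ratio R = 1 / (1 − e^(−kτ)) = 1 / (1 − e^(−0.01662×28.0)) = 1 / (1 − 0.6279) = 2.687
Loading dose = maintenance dose × R = 153 × 2.687 ≈ 411 mg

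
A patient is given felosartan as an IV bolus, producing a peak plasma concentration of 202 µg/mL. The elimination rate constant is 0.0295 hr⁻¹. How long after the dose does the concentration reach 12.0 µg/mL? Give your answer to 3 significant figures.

95.7 hours

C(t) = C₀ e^(−kt)  ⇒  t = ln(C₀/C) / k
t = ln(202/12.0) / 0.02950 = 2.823 / 0.02950 ≈ 95.7 hours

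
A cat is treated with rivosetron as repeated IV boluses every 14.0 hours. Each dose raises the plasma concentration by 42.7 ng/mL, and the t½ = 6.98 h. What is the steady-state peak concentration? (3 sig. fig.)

k = ln 2 / 6.98 = 0.09930 h⁻¹
Fraction remaining after one interval: e^(−kτ) = e^(−0.09930 × 14.0) = 0.2490
R = 1 / (1 − 0.2490) = 1.332
Css,max = 42.7 × 1.332 ≈ 56.9 ng/mL

56.9 ng/mL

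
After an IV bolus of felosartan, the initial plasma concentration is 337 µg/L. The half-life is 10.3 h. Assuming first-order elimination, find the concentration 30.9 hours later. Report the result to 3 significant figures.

42.1 µg/L

k = ln 2 / 10.3 = 0.06730 h⁻¹
C(t) = C₀ e^(−kt) = 337 × e^(−0.06730 × 30.9) = 337 × e^(−2.079) = 337 × 0.1250 ≈ 42.1 µg/L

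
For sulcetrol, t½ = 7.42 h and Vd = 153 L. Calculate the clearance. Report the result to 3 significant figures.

k = ln 2 / t½ = ln 2 / 7.42 = 0.09342 h⁻¹
CL = k · V = 0.09342 × 153 ≈ 14.3 L/h

14.3 L/h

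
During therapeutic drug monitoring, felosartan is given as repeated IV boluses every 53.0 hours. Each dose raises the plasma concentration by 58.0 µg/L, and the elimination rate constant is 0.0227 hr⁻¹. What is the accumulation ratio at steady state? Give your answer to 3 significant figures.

Fraction remaining after one interval: e^(−kτ) = e^(−0.02270 × 53.0) = 0.3003
R = 1 / (1 − 0.3003) = 1 / 0.6997 ≈ 1.43

1.43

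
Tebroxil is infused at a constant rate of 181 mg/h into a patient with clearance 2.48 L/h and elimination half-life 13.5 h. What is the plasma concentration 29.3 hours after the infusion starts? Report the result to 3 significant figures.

Css = rate / CL = 181 / 2.48 = 72.98 mg/L
k = ln 2 / 13.5 = 0.05134 h⁻¹
C(t) = Css (1 − e^(−kt)) = 72.98 × (1 − e^(−1.504)) = 72.98 × 0.7778 ≈ 56.8 mg/L

56.8 mg/L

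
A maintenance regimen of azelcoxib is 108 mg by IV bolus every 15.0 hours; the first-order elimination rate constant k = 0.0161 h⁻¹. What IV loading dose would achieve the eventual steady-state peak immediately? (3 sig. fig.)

Accumulation ratio R = 1 / (1 − e^(−kτ)) = 1 / (1 − e^(−0.01610×15.0)) = 1 / (1 − 0.7854) = 4.661
Loading dose = maintenance dose × R = 108 × 4.661 ≈ 503 mg

503 mg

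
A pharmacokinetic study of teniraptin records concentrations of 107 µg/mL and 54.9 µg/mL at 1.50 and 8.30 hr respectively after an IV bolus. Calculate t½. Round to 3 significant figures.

k = ln(C₁/C₂) / (t₂ − t₁) = ln(107/54.9) / (8.30 − 1.50)
  = 0.6673 / 6.800 = 0.09813 hr⁻¹
t½ = ln 2 / k = ln 2 / 0.09813 ≈ 7.06 hours

7.06 hours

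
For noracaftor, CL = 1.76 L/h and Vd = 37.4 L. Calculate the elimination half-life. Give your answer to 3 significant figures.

k = CL / V = 1.76 / 37.4 = 0.04706 h⁻¹
t½ = ln 2 / k = ln 2 / 0.04706 ≈ 14.7 hours

14.7 hours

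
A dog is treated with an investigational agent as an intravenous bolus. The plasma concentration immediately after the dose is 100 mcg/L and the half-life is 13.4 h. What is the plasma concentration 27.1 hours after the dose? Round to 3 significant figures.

k = ln 2 / 13.4 = 0.05173 h⁻¹
27.1 h is 2.022 half-lives, so C = 100 × (1/2)^2.022 = 100 × 0.2462 ≈ 24.6 mcg/L

24.6 mcg/L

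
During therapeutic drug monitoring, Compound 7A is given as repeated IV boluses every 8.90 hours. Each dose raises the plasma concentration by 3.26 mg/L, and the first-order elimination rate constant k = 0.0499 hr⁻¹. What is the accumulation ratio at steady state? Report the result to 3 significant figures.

2.79

Fraction remaining after one interval: e^(−kτ) = e^(−0.04990 × 8.90) = 0.6414
R = 1 / (1 − 0.6414) = 1 / 0.3586 ≈ 2.79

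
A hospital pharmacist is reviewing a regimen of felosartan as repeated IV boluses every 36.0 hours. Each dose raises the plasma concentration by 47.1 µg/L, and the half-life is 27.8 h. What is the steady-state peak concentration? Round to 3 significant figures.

k = ln 2 / 27.8 = 0.02493 h⁻¹
Fraction remaining after one interval: e^(−kτ) = e^(−0.02493 × 36.0) = 0.4075
R = 1 / (1 − 0.4075) = 1.688
Css,max = 47.1 × 1.688 ≈ 79.5 µg/L

79.5 µg/L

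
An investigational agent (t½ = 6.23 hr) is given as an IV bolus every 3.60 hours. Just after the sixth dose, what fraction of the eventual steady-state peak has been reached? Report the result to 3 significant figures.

k = ln 2 / 6.23 = 0.1113 hr⁻¹
f_n = 1 − e^(−nkτ) = 1 − e^(−6 × 0.1113 × 3.60) = 1 − e^(−2.403) = 1 − 0.09043 ≈ 0.910

0.910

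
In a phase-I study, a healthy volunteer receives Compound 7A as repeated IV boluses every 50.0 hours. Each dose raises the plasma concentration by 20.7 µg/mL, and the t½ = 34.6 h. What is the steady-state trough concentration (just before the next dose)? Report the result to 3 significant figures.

k = ln 2 / 34.6 = 0.02003 h⁻¹
Fraction remaining after one interval: e^(−kτ) = e^(−0.02003 × 50.0) = 0.3673
R = 1 / (1 − 0.3673) = 1.580
Css,max = 20.7 × 1.580 = 32.72 µg/mL
Css,min = Css,max × e^(−kτ) = 32.72 × 0.3673 ≈ 12.0 µg/mL

12.0 µg/mL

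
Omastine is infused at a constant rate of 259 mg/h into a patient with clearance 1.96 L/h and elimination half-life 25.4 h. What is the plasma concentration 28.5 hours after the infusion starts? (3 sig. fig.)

Css = rate / CL = 259 / 1.96 = 132.1 mg/L
k = ln 2 / 25.4 = 0.02729 h⁻¹
C(t) = Css (1 − e^(−kt)) = 132.1 × (1 − e^(−0.7777)) = 132.1 × 0.5406 ≈ 71.4 mg/L

71.4 mg/L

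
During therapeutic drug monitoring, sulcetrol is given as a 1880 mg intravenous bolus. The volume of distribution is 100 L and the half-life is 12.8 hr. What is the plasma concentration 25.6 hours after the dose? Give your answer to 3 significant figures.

C₀ = dose / V = 1880 / 100 = 18.80 µg/mL
k = ln 2 / 12.8 = 0.05415 hr⁻¹
C(t) = C₀ e^(−kt) = 18.80 × e^(−0.05415 × 25.6) = 18.80 × e^(−1.386) = 18.80 × 0.2500 ≈ 4.70 µg/mL

4.70 µg/mL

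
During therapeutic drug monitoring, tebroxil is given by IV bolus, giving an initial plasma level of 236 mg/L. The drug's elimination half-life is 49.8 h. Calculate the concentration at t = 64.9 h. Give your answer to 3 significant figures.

95.6 mg/L

k = ln 2 / 49.8 = 0.01392 h⁻¹
64.9 h is 1.303 half-lives, so C = 236 × (1/2)^1.303 = 236 × 0.4052 ≈ 95.6 mg/L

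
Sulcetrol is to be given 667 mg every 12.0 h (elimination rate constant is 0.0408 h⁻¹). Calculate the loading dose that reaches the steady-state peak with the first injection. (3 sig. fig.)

Accumulation ratio R = 1 / (1 − e^(−kτ)) = 1 / (1 − e^(−0.04080×12.0)) = 1 / (1 − 0.6129) = 2.583
Loading dose = maintenance dose × R = 667 × 2.583 ≈ 1720 mg

1720 mg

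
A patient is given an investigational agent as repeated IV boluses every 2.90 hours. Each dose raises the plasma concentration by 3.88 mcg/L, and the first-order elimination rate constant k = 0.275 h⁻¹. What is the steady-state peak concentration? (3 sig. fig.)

7.06 mcg/L

Fraction remaining after one interval: e^(−kτ) = e^(−0.2750 × 2.90) = 0.4505
R = 1 / (1 − 0.4505) = 1.820
Css,max = 3.88 × 1.820 ≈ 7.06 mcg/L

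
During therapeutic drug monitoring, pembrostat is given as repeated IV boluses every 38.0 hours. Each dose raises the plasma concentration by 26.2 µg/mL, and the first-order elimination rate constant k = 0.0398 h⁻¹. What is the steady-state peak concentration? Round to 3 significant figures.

Fraction remaining after one interval: e^(−kτ) = e^(−0.03980 × 38.0) = 0.2204
R = 1 / (1 − 0.2204) = 1.283
Css,max = 26.2 × 1.283 ≈ 33.6 µg/mL

33.6 µg/mL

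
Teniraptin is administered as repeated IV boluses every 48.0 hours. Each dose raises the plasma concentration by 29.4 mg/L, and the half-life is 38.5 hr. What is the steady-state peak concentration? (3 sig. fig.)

50.8 mg/L

k = ln 2 / 38.5 = 0.01800 hr⁻¹
Fraction remaining after one interval: e^(−kτ) = e^(−0.01800 × 48.0) = 0.4214
R = 1 / (1 − 0.4214) = 1.728
Css,max = 29.4 × 1.728 ≈ 50.8 mg/L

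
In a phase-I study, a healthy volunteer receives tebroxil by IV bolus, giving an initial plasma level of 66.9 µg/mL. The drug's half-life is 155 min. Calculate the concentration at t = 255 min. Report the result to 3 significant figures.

21.4 µg/mL

k = ln 2 / 155 = 0.004472 min⁻¹
C(t) = C₀ e^(−kt) = 66.9 × e^(−0.004472 × 255) = 66.9 × e^(−1.140) = 66.9 × 0.3197 ≈ 21.4 µg/mL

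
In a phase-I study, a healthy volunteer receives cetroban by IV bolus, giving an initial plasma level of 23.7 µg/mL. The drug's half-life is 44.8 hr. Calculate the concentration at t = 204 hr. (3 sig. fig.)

1.01 µg/mL

k = ln 2 / 44.8 = 0.01547 hr⁻¹
C(t) = C₀ e^(−kt) = 23.7 × e^(−0.01547 × 204) = 23.7 × e^(−3.156) = 23.7 × 0.04258 ≈ 1.01 µg/mL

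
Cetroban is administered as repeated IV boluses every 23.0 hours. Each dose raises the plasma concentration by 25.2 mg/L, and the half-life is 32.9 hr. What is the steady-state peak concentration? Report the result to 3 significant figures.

k = ln 2 / 32.9 = 0.02107 hr⁻¹
Fraction remaining after one interval: e^(−kτ) = e^(−0.02107 × 23.0) = 0.6160
R = 1 / (1 − 0.6160) = 2.604
Css,max = 25.2 × 2.604 ≈ 65.6 mg/L

65.6 mg/L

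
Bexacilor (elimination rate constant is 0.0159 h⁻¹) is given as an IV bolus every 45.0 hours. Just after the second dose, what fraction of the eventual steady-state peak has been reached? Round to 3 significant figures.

f_n = 1 − e^(−nkτ) = 1 − e^(−2 × 0.01590 × 45.0) = 1 − e^(−1.431) = 1 − 0.2391 ≈ 0.761

0.761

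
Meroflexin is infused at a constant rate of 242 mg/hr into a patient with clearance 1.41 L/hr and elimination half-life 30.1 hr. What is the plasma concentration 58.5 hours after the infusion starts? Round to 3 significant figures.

127 µg/mL

Css = rate / CL = 242 / 1.41 = 171.6 µg/mL
k = ln 2 / 30.1 = 0.02303 hr⁻¹
C(t) = Css (1 − e^(−kt)) = 171.6 × (1 − e^(−1.347)) = 171.6 × 0.7400 ≈ 127 µg/mL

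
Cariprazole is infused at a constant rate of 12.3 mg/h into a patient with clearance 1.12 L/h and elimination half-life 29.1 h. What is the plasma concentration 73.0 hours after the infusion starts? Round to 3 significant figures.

Css = rate / CL = 12.3 / 1.12 = 10.98 µg/mL
k = ln 2 / 29.1 = 0.02382 h⁻¹
C(t) = Css (1 − e^(−kt)) = 10.98 × (1 − e^(−1.739)) = 10.98 × 0.8243 ≈ 9.05 µg/mL

9.05 µg/mL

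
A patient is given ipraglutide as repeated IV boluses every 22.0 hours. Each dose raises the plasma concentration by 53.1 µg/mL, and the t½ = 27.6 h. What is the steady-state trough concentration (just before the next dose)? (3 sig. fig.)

72.0 µg/mL

k = ln 2 / 27.6 = 0.02511 h⁻¹
Fraction remaining after one interval: e^(−kτ) = e^(−0.02511 × 22.0) = 0.5755
R = 1 / (1 − 0.5755) = 2.356
Css,max = 53.1 × 2.356 = 125.1 µg/mL
Css,min = Css,max × e^(−kτ) = 125.1 × 0.5755 ≈ 72.0 µg/mL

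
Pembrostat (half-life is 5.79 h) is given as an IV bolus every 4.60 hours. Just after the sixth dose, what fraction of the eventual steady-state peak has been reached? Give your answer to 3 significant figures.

k = ln 2 / 5.79 = 0.1197 h⁻¹
f_n = 1 − e^(−nkτ) = 1 − e^(−6 × 0.1197 × 4.60) = 1 − e^(−3.304) = 1 − 0.03673 ≈ 0.963

0.963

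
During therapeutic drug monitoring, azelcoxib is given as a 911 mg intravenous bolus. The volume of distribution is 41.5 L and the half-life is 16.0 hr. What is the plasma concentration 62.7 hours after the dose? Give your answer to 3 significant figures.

C₀ = dose / V = 911 / 41.5 = 21.95 mg/L
k = ln 2 / 16.0 = 0.04332 hr⁻¹
C(t) = C₀ e^(−kt) = 21.95 × e^(−0.04332 × 62.7) = 21.95 × e^(−2.716) = 21.95 × 0.06612 ≈ 1.45 mg/L

1.45 mg/L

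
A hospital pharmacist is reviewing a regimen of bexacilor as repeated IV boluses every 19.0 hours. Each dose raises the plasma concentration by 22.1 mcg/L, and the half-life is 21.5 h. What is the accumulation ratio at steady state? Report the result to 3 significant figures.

k = ln 2 / 21.5 = 0.03224 h⁻¹
Fraction remaining after one interval: e^(−kτ) = e^(−0.03224 × 19.0) = 0.5420
R = 1 / (1 − 0.5420) = 1 / 0.4580 ≈ 2.18

2.18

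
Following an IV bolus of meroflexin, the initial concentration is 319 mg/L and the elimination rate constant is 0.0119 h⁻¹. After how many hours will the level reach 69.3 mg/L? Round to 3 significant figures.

C(t) = C₀ e^(−kt)  ⇒  t = ln(C₀/C) / k
t = ln(319/69.3) / 0.01190 = 1.527 / 0.01190 ≈ 128 hours

128 hours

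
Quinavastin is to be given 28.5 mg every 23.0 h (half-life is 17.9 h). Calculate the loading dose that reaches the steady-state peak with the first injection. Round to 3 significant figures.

k = ln 2 / 17.9 = 0.03872 h⁻¹
Accumulation ratio R = 1 / (1 − e^(−kτ)) = 1 / (1 − e^(−0.03872×23.0)) = 1 / (1 − 0.4104) = 1.696
Loading dose = maintenance dose × R = 28.5 × 1.696 ≈ 48.3 mg

48.3 mg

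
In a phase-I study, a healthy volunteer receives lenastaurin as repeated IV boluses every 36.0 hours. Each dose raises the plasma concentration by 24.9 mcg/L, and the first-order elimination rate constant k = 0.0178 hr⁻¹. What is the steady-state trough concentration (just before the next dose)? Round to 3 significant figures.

27.7 mcg/L

Fraction remaining after one interval: e^(−kτ) = e^(−0.01780 × 36.0) = 0.5269
R = 1 / (1 − 0.5269) = 2.114
Css,max = 24.9 × 2.114 = 52.63 mcg/L
Css,min = Css,max × e^(−kτ) = 52.63 × 0.5269 ≈ 27.7 mcg/L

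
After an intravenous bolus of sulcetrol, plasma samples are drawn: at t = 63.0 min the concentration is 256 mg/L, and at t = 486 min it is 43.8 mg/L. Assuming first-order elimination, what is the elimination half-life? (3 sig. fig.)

k = ln(C₁/C₂) / (t₂ − t₁) = ln(256/43.8) / (486 − 63.0)
  = 1.766 / 423.0 = 0.004174 min⁻¹
t½ = ln 2 / k = ln 2 / 0.004174 ≈ 166 minutes

166 minutes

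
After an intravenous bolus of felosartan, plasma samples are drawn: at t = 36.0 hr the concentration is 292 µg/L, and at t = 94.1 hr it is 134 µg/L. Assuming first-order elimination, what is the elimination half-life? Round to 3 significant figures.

k = ln(C₁/C₂) / (t₂ − t₁) = ln(292/134) / (94.1 − 36.0)
  = 0.7789 / 58.10 = 0.01341 hr⁻¹
t½ = ln 2 / k = ln 2 / 0.01341 ≈ 51.7 hours

51.7 hours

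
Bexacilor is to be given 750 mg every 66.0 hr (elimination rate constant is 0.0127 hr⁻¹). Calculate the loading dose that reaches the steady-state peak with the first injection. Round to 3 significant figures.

1320 mg

Accumulation ratio R = 1 / (1 − e^(−kτ)) = 1 / (1 − e^(−0.01270×66.0)) = 1 / (1 − 0.4325) = 1.762
Loading dose = maintenance dose × R = 750 × 1.762 ≈ 1320 mg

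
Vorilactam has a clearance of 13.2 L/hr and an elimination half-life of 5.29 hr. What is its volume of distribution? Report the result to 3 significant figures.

101 L

k = ln 2 / t½ = ln 2 / 5.29 = 0.1310 hr⁻¹
V = CL / k = 13.2 / 0.1310 ≈ 101 L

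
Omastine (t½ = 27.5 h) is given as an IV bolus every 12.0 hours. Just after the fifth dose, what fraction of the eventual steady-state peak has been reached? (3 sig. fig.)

0.780

k = ln 2 / 27.5 = 0.02521 h⁻¹
f_n = 1 − e^(−nkτ) = 1 − e^(−5 × 0.02521 × 12.0) = 1 − e^(−1.512) = 1 − 0.2204 ≈ 0.780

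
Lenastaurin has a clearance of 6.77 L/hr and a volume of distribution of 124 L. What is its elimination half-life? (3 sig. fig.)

12.7 hours

k = CL / V = 6.77 / 124 = 0.05460 hr⁻¹
t½ = ln 2 / k = ln 2 / 0.05460 ≈ 12.7 hours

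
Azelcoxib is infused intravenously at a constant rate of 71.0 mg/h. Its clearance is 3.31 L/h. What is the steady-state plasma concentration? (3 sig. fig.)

21.5 µg/mL

Css = infusion rate / CL = 71.0 / 3.31 ≈ 21.5 µg/mL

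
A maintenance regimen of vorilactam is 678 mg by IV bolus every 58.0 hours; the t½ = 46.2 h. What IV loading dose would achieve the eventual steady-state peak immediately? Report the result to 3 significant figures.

1170 mg

k = ln 2 / 46.2 = 0.01500 h⁻¹
Accumulation ratio R = 1 / (1 − e^(−kτ)) = 1 / (1 − e^(−0.01500×58.0)) = 1 / (1 − 0.4189) = 1.721
Loading dose = maintenance dose × R = 678 × 1.721 ≈ 1170 mg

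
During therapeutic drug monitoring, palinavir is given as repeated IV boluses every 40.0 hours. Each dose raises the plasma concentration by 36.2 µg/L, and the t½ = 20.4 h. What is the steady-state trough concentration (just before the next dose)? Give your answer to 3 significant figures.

k = ln 2 / 20.4 = 0.03398 h⁻¹
Fraction remaining after one interval: e^(−kτ) = e^(−0.03398 × 40.0) = 0.2569
R = 1 / (1 − 0.2569) = 1.346
Css,max = 36.2 × 1.346 = 48.71 µg/L
Css,min = Css,max × e^(−kτ) = 48.71 × 0.2569 ≈ 12.5 µg/L

12.5 µg/L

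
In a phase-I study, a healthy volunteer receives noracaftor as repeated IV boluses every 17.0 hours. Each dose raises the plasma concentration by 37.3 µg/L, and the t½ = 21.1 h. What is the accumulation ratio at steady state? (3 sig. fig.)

k = ln 2 / 21.1 = 0.03285 h⁻¹
Fraction remaining after one interval: e^(−kτ) = e^(−0.03285 × 17.0) = 0.5721
R = 1 / (1 − 0.5721) = 1 / 0.4279 ≈ 2.34

2.34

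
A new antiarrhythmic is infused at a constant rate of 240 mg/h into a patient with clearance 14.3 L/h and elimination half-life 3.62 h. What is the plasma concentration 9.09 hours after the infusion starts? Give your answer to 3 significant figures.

13.8 mg/L

Css = rate / CL = 240 / 14.3 = 16.78 mg/L
k = ln 2 / 3.62 = 0.1915 h⁻¹
C(t) = Css (1 − e^(−kt)) = 16.78 × (1 − e^(−1.741)) = 16.78 × 0.8246 ≈ 13.8 mg/L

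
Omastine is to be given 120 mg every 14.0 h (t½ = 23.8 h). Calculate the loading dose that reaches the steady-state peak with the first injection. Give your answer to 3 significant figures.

k = ln 2 / 23.8 = 0.02912 h⁻¹
Accumulation ratio R = 1 / (1 − e^(−kτ)) = 1 / (1 − e^(−0.02912×14.0)) = 1 / (1 − 0.6652) = 2.986
Loading dose = maintenance dose × R = 120 × 2.986 ≈ 358 mg

358 mg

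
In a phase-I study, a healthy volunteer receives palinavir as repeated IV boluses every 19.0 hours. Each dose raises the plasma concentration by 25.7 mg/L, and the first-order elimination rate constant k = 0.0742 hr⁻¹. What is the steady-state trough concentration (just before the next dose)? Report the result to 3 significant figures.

Fraction remaining after one interval: e^(−kτ) = e^(−0.07420 × 19.0) = 0.2442
R = 1 / (1 − 0.2442) = 1.323
Css,max = 25.7 × 1.323 = 34.00 mg/L
Css,min = Css,max × e^(−kτ) = 34.00 × 0.2442 ≈ 8.30 mg/L

8.30 mg/L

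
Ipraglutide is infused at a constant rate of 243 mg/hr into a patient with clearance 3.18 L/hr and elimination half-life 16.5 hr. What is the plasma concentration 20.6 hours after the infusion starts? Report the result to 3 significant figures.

Css = rate / CL = 243 / 3.18 = 76.42 mg/L
k = ln 2 / 16.5 = 0.04201 hr⁻¹
C(t) = Css (1 − e^(−kt)) = 76.42 × (1 − e^(−0.8654)) = 76.42 × 0.5791 ≈ 44.3 mg/L

44.3 mg/L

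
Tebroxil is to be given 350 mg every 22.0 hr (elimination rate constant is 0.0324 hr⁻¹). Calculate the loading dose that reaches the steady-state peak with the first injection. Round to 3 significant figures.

Accumulation ratio R = 1 / (1 − e^(−kτ)) = 1 / (1 − e^(−0.03240×22.0)) = 1 / (1 − 0.4903) = 1.962
Loading dose = maintenance dose × R = 350 × 1.962 ≈ 687 mg

687 mg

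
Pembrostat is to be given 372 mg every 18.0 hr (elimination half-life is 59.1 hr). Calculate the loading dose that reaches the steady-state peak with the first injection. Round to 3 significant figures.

k = ln 2 / 59.1 = 0.01173 hr⁻¹
Accumulation ratio R = 1 / (1 − e^(−kτ)) = 1 / (1 − e^(−0.01173×18.0)) = 1 / (1 − 0.8097) = 5.254
Loading dose = maintenance dose × R = 372 × 5.254 ≈ 1950 mg

1950 mg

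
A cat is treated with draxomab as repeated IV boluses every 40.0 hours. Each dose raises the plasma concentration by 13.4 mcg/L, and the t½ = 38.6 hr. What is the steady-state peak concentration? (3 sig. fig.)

k = ln 2 / 38.6 = 0.01796 hr⁻¹
Fraction remaining after one interval: e^(−kτ) = e^(−0.01796 × 40.0) = 0.4876
R = 1 / (1 − 0.4876) = 1.952
Css,max = 13.4 × 1.952 ≈ 26.2 mcg/L

26.2 mcg/L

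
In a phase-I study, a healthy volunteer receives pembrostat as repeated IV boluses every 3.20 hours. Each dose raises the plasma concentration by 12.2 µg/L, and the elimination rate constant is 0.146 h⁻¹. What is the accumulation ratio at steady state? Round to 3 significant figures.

2.68

Fraction remaining after one interval: e^(−kτ) = e^(−0.1460 × 3.20) = 0.6268
R = 1 / (1 − 0.6268) = 1 / 0.3732 ≈ 2.68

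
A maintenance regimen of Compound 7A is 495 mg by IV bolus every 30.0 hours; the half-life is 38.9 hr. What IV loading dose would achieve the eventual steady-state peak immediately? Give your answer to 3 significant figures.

1200 mg

k = ln 2 / 38.9 = 0.01782 hr⁻¹
Accumulation ratio R = 1 / (1 − e^(−kτ)) = 1 / (1 − e^(−0.01782×30.0)) = 1 / (1 − 0.5859) = 2.415
Loading dose = maintenance dose × R = 495 × 2.415 ≈ 1200 mg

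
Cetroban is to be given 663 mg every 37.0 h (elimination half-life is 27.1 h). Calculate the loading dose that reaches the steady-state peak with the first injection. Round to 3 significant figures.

1080 mg

k = ln 2 / 27.1 = 0.02558 h⁻¹
Accumulation ratio R = 1 / (1 − e^(−kτ)) = 1 / (1 − e^(−0.02558×37.0)) = 1 / (1 − 0.3882) = 1.634
Loading dose = maintenance dose × R = 663 × 1.634 ≈ 1080 mg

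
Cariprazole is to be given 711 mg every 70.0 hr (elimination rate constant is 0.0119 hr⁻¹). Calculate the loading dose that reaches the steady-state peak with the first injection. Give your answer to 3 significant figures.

Accumulation ratio R = 1 / (1 − e^(−kτ)) = 1 / (1 − e^(−0.01190×70.0)) = 1 / (1 − 0.4347) = 1.769
Loading dose = maintenance dose × R = 711 × 1.769 ≈ 1260 mg

1260 mg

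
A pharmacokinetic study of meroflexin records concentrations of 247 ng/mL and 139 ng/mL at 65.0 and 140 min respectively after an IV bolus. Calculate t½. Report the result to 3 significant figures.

k = ln(C₁/C₂) / (t₂ − t₁) = ln(247/139) / (140 − 65.0)
  = 0.5749 / 75.00 = 0.007666 min⁻¹
t½ = ln 2 / k = ln 2 / 0.007666 ≈ 90.4 minutes

90.4 minutes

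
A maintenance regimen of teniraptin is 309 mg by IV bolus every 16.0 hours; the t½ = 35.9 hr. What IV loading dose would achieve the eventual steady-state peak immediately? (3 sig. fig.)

k = ln 2 / 35.9 = 0.01931 hr⁻¹
Accumulation ratio R = 1 / (1 − e^(−kτ)) = 1 / (1 − e^(−0.01931×16.0)) = 1 / (1 − 0.7342) = 3.763
Loading dose = maintenance dose × R = 309 × 3.763 ≈ 1160 mg

1160 mg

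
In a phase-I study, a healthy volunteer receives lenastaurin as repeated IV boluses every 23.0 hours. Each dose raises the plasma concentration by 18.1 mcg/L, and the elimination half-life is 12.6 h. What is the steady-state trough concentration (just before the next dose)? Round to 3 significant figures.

7.11 mcg/L

k = ln 2 / 12.6 = 0.05501 h⁻¹
Fraction remaining after one interval: e^(−kτ) = e^(−0.05501 × 23.0) = 0.2822
R = 1 / (1 − 0.2822) = 1.393
Css,max = 18.1 × 1.393 = 25.21 mcg/L
Css,min = Css,max × e^(−kτ) = 25.21 × 0.2822 ≈ 7.11 mcg/L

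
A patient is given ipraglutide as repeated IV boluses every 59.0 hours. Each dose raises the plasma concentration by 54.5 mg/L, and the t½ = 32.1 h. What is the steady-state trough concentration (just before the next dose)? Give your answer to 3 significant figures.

k = ln 2 / 32.1 = 0.02159 h⁻¹
Fraction remaining after one interval: e^(−kτ) = e^(−0.02159 × 59.0) = 0.2797
R = 1 / (1 − 0.2797) = 1.388
Css,max = 54.5 × 1.388 = 75.66 mg/L
Css,min = Css,max × e^(−kτ) = 75.66 × 0.2797 ≈ 21.2 mg/L

21.2 mg/L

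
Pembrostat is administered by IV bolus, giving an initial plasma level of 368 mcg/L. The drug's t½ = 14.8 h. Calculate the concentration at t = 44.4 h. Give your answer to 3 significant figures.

k = ln 2 / 14.8 = 0.04683 h⁻¹
44.4 h is 3.000 half-lives, so C = 368 × (1/2)^3.000 = 368 × 0.1250 ≈ 46.0 mcg/L

46.0 mcg/L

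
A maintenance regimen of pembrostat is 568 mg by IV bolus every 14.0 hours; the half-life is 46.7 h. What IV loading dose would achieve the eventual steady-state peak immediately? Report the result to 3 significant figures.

3030 mg

k = ln 2 / 46.7 = 0.01484 h⁻¹
Accumulation ratio R = 1 / (1 − e^(−kτ)) = 1 / (1 − e^(−0.01484×14.0)) = 1 / (1 − 0.8124) = 5.330
Loading dose = maintenance dose × R = 568 × 5.330 ≈ 3030 mg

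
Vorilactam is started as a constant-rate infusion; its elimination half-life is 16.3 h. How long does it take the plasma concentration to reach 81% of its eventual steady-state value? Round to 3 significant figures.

k = ln 2 / 16.3 = 0.04252 h⁻¹
f = 1 − e^(−kt)  ⇒  t = −ln(1 − f) / k
t = −ln(1 − 0.81) / 0.04252 = 1.661 / 0.04252 ≈ 39.1 hours

39.1 hours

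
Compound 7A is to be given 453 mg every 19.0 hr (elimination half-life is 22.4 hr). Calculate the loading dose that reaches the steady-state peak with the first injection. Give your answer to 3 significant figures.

1020 mg

k = ln 2 / 22.4 = 0.03094 hr⁻¹
Accumulation ratio R = 1 / (1 − e^(−kτ)) = 1 / (1 − e^(−0.03094×19.0)) = 1 / (1 − 0.5555) = 2.250
Loading dose = maintenance dose × R = 453 × 2.250 ≈ 1020 mg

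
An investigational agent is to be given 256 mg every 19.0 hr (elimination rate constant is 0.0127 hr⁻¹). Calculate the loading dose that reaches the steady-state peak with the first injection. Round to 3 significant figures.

1190 mg

Accumulation ratio R = 1 / (1 − e^(−kτ)) = 1 / (1 − e^(−0.01270×19.0)) = 1 / (1 − 0.7856) = 4.664
Loading dose = maintenance dose × R = 256 × 4.664 ≈ 1190 mg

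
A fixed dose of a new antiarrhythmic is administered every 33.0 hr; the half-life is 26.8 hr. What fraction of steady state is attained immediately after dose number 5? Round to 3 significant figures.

0.986

k = ln 2 / 26.8 = 0.02586 hr⁻¹
f_n = 1 − e^(−nkτ) = 1 − e^(−5 × 0.02586 × 33.0) = 1 − e^(−4.268) = 1 − 0.01402 ≈ 0.986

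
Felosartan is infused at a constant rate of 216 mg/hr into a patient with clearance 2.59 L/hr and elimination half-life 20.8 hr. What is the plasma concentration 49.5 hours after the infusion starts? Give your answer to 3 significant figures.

67.4 µg/mL

Css = rate / CL = 216 / 2.59 = 83.40 µg/mL
k = ln 2 / 20.8 = 0.03332 hr⁻¹
C(t) = Css (1 − e^(−kt)) = 83.40 × (1 − e^(−1.650)) = 83.40 × 0.8079 ≈ 67.4 µg/mL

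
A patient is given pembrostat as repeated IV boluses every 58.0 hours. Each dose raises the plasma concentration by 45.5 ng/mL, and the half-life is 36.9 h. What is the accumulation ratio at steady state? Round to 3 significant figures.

1.51

k = ln 2 / 36.9 = 0.01878 h⁻¹
Fraction remaining after one interval: e^(−kτ) = e^(−0.01878 × 58.0) = 0.3364
R = 1 / (1 − 0.3364) = 1 / 0.6636 ≈ 1.51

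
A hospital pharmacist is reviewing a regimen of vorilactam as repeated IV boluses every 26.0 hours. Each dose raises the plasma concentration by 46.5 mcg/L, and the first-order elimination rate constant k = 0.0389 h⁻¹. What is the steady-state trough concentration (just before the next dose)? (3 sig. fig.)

26.6 mcg/L

Fraction remaining after one interval: e^(−kτ) = e^(−0.03890 × 26.0) = 0.3637
R = 1 / (1 − 0.3637) = 1.572
Css,max = 46.5 × 1.572 = 73.08 mcg/L
Css,min = Css,max × e^(−kτ) = 73.08 × 0.3637 ≈ 26.6 mcg/L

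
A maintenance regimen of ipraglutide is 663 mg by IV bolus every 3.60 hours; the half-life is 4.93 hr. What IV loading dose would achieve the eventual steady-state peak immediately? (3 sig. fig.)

1670 mg

k = ln 2 / 4.93 = 0.1406 hr⁻¹
Accumulation ratio R = 1 / (1 − e^(−kτ)) = 1 / (1 − e^(−0.1406×3.60)) = 1 / (1 − 0.6028) = 2.518
Loading dose = maintenance dose × R = 663 × 2.518 ≈ 1670 mg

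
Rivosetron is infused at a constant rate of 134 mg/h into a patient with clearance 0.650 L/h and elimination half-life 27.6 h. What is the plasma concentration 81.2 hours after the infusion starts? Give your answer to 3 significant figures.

Css = rate / CL = 134 / 0.650 = 206.2 µg/mL
k = ln 2 / 27.6 = 0.02511 h⁻¹
C(t) = Css (1 − e^(−kt)) = 206.2 × (1 − e^(−2.039)) = 206.2 × 0.8699 ≈ 179 µg/mL

179 µg/mL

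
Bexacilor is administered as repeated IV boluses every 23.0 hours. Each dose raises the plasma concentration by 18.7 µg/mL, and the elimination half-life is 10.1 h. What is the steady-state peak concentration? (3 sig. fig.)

23.6 µg/mL

k = ln 2 / 10.1 = 0.06863 h⁻¹
Fraction remaining after one interval: e^(−kτ) = e^(−0.06863 × 23.0) = 0.2063
R = 1 / (1 − 0.2063) = 1.260
Css,max = 18.7 × 1.260 ≈ 23.6 µg/mL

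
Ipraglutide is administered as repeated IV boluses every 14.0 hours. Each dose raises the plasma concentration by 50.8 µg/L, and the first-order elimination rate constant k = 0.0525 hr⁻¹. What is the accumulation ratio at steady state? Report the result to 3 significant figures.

Fraction remaining after one interval: e^(−kτ) = e^(−0.05250 × 14.0) = 0.4795
R = 1 / (1 − 0.4795) = 1 / 0.5205 ≈ 1.92

1.92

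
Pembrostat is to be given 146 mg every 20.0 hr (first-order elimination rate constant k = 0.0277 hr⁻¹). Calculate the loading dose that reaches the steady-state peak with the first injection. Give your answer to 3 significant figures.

Accumulation ratio R = 1 / (1 − e^(−kτ)) = 1 / (1 − e^(−0.02770×20.0)) = 1 / (1 − 0.5746) = 2.351
Loading dose = maintenance dose × R = 146 × 2.351 ≈ 343 mg

343 mg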